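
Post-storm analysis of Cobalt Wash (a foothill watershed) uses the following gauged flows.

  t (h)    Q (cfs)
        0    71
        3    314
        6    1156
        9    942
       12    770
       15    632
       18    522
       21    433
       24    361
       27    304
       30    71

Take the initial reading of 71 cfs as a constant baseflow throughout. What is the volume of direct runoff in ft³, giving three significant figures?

Direct-runoff ordinates (Q − Q_b): 0.0, 243.0, 1085.0, 871.0, 699.0, 561.0, 451.0, 362.0, 290.0, 233.0, 0.0 cfs.
ΣQ_DR = 4795 cfs.
With Δt = 3 h = 10800 s, V = ΣQ_DR · Δt = 4795 × 10800 = 5.18 × 10^7 ft³.

V ≈ 5.18 × 10^7 ft³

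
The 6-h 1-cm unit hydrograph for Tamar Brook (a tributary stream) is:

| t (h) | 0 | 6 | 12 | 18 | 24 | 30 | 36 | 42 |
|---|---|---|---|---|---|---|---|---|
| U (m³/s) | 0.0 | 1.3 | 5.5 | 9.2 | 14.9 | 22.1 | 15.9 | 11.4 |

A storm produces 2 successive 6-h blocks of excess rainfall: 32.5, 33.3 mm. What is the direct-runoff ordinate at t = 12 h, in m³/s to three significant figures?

Q ≈ 22.2 m³/s

By discrete convolution, Q_j = Σ (P_i / 10 mm) · U_{j−i}.
At t = 12 h (j=2): Q = (32.5/10)·5.5 + (33.3/10)·1.3 = 22.2 m³/s.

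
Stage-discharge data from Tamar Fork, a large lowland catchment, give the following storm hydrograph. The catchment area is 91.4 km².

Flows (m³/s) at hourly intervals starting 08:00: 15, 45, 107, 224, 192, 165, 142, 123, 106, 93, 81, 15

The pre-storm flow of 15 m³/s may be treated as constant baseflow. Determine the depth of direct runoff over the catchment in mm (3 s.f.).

Direct runoff: 0.0, 30.0, 92.0, 209.0, 177.0, 150.0, 127.0, 108.0, 91.0, 78.0, 66.0, 0.0 m³/s; ΣQ_DR = 1128 m³/s.
V = ΣQ_DR · Δt = 1128 × 3600 s = 4.061 × 10^6 m³.
Over A = 91.4 km², depth = V / A = 44.4 mm.

d ≈ 44.4 mm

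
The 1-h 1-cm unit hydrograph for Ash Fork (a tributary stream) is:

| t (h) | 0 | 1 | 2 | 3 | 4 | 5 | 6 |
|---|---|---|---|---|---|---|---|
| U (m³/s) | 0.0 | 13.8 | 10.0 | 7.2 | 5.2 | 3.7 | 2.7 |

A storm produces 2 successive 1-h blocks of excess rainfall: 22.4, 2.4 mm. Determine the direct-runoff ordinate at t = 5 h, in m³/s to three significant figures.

By discrete convolution, Q_j = Σ (P_i / 10 mm) · U_{j−i}.
At t = 5 h (j=5): Q = (22.4/10)·3.7 + (2.4/10)·5.2 = 9.54 m³/s.

Q ≈ 9.54 m³/s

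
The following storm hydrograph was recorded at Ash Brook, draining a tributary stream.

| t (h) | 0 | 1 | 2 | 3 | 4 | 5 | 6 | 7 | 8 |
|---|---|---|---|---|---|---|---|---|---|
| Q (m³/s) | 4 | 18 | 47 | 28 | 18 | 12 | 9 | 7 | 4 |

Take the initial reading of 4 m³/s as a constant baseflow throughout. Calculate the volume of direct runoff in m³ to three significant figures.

V ≈ 4.00 × 10^5 m³

Direct-runoff ordinates (Q − Q_b): 0.0, 14.0, 43.0, 24.0, 14.0, 8.0, 5.0, 3.0, 0.0 m³/s.
ΣQ_DR = 111.0 m³/s.
With Δt = 1 h = 3600 s, V = ΣQ_DR · Δt = 111.0 × 3600 = 4.00 × 10^5 m³.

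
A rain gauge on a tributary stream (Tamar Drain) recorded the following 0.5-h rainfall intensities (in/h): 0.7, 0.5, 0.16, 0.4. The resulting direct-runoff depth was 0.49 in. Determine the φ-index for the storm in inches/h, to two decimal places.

φ ≈ 0.21 in/h

Only the 3 blocks with intensity above φ contribute runoff: 0.7, 0.5, 0.4 in/h.
Σ(I−φ)·Δt = d  ⇒  (0.7+0.5+0.4 − 3φ)·0.5 = 0.49
φ = (1.600 − 0.49/0.5) / 3 = 0.21 in/h.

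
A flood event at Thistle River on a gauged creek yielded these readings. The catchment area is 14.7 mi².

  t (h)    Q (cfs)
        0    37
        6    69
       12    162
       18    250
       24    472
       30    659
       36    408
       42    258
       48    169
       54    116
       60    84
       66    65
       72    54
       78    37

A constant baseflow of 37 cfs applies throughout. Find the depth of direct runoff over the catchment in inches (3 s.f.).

Direct runoff: 0.0, 32.0, 125.0, 213.0, 435.0, 622.0, 371.0, 221.0, 132.0, 79.0, 47.0, 28.0, 17.0, 0.0 cfs; ΣQ_DR = 2322 cfs.
V = ΣQ_DR · Δt = 2322 × 21600 s = 5.016 × 10^7 ft³.
Over A = 14.7 mi², depth = V / A = 1.47 in.

d ≈ 1.47 in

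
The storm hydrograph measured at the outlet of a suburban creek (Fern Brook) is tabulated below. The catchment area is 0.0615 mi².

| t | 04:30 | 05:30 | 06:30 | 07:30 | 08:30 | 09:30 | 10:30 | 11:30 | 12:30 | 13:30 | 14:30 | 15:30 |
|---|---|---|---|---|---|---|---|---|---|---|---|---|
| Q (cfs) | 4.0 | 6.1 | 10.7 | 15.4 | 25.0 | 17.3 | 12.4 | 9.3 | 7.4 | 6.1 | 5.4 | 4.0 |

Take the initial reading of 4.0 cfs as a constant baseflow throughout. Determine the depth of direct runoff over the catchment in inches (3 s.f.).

Direct runoff: 0.0, 2.1, 6.7, 11.4, 21.0, 13.3, 8.4, 5.3, 3.4, 2.1, 1.4, 0.0 cfs; ΣQ_DR = 75.10 cfs.
V = ΣQ_DR · Δt = 75.10 × 3600 s = 2.704 × 10^5 ft³.
Over A = 0.0615 mi², depth = V / A = 1.89 in.

d ≈ 1.89 in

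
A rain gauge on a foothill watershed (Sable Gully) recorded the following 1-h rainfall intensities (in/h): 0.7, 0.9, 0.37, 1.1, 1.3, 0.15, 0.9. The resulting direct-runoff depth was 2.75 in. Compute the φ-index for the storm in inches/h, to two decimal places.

Only the 5 blocks with intensity above φ contribute runoff: 0.7, 0.9, 1.1, 1.3, 0.9 in/h.
Σ(I−φ)·Δt = d  ⇒  (0.7+0.9+1.1+1.3+0.9 − 5φ)·1 = 2.75
φ = (4.900 − 2.75/1) / 5 = 0.43 in/h.

φ ≈ 0.43 in/h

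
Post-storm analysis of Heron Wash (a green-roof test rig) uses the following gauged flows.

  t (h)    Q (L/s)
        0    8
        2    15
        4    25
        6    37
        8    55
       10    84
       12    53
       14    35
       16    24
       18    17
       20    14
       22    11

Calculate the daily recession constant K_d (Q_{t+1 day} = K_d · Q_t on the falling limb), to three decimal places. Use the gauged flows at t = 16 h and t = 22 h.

K_d ≈ 0.044

Between t = 16 h and t = 22 h the flow falls from 24 to 11 L/s over 3×2 h = 6 h.
Per-interval ratio K = (11/24)^(1/3) = 0.7710; K_d = K^(24/2) = 0.044.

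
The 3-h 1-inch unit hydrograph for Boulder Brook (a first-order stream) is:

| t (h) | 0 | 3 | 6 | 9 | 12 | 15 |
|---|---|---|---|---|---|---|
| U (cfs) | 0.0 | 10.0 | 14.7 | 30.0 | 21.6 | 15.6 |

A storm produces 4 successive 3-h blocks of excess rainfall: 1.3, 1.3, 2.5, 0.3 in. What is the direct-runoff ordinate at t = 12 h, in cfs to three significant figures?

By discrete convolution, Q_j = Σ (P_i / 1 in) · U_{j−i}.
At t = 12 h (j=4): Q = (1.3/1)·21.6 + (1.3/1)·30.0 + (2.5/1)·14.7 + (0.3/1)·10.0 = 107 cfs.

Q ≈ 107 cfs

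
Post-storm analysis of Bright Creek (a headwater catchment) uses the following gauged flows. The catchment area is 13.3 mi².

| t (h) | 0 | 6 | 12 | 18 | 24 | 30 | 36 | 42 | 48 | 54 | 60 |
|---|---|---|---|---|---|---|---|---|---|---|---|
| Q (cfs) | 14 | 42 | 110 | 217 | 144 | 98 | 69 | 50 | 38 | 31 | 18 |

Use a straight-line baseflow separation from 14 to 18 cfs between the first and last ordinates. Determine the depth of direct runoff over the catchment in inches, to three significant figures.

Direct runoff: 0.00, 27.60, 95.20, 201.80, 128.40, 82.00, 52.60, 33.20, 20.80, 13.40, 0.00 cfs; ΣQ_DR = 655.0 cfs.
V = ΣQ_DR · Δt = 655.0 × 21600 s = 1.415 × 10^7 ft³.
Over A = 13.3 mi², depth = V / A = 0.458 in.

d ≈ 0.458 in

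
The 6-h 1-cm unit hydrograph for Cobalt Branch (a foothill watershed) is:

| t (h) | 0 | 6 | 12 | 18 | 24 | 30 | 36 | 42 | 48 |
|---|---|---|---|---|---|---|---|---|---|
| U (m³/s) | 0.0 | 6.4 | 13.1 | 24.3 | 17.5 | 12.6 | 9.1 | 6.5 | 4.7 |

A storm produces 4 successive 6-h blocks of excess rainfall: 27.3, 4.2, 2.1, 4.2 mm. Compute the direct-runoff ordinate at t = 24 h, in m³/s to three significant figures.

By discrete convolution, Q_j = Σ (P_i / 10 mm) · U_{j−i}.
At t = 24 h (j=4): Q = (27.3/10)·17.5 + (4.2/10)·24.3 + (2.1/10)·13.1 + (4.2/10)·6.4 = 63.4 m³/s.

Q ≈ 63.4 m³/s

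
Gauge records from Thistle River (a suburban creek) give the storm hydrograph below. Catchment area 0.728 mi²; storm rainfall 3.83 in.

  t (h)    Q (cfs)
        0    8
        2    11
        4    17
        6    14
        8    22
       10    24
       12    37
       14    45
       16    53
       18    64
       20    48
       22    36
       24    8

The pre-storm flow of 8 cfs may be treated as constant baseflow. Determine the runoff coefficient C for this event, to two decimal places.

C ≈ 0.31

ΣQ_DR = 283.0 cfs; V = ΣQ_DR·Δt = 2.038 × 10^6 ft³.
Runoff depth d = V / A = 1.205 in.
C = d / P = 1.205 / 3.83 = 0.31.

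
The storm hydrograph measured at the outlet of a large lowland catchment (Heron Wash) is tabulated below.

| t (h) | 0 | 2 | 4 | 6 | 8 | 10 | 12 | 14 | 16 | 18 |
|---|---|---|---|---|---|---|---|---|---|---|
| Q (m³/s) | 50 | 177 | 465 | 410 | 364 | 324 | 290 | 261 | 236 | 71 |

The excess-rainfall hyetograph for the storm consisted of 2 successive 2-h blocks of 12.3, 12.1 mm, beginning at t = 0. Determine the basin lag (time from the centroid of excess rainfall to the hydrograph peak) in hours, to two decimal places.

t_L ≈ 2.01 h

Centroid of excess rainfall: t_c = Σ P_i·t̄_i / ΣP_i = 1.9918 h (block centres at 1, 3 h).
Hydrograph peak occurs at t = 4 h, so basin lag t_L = 4 − 1.9918 = 2.01 h.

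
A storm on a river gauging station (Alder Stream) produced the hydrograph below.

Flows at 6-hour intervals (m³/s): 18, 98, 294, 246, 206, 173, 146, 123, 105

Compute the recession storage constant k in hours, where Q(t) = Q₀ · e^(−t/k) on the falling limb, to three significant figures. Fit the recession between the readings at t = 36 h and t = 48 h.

On the falling limb, Q drops from 146 to 105 m³/s between t = 36 h and t = 48 h (Δt = 12 h).
k = −Δt / ln(Q₂/Q₁) = −12 / ln(105/146) = 36.4 h.

k ≈ 36.4 h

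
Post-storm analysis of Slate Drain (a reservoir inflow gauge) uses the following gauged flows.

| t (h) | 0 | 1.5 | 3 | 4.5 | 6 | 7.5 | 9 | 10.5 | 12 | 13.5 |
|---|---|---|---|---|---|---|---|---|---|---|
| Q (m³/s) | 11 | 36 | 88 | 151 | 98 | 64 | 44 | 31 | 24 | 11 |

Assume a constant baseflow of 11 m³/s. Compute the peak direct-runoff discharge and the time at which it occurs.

Q_p = 140.0 m³/s at t = 4.5 h

Subtracting baseflow gives direct-runoff ordinates: 0.0, 25.0, 77.0, 140.0, 87.0, 53.0, 33.0, 20.0, 13.0, 0.0 m³/s.
The maximum is 140.0 m³/s, occurring at the reading for t = 4.5 h.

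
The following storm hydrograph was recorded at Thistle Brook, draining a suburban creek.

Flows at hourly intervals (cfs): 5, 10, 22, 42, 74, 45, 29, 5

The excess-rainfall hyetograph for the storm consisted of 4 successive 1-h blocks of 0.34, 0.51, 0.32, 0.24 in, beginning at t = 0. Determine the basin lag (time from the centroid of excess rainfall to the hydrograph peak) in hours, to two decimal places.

t_L ≈ 2.17 h

Centroid of excess rainfall: t_c = Σ P_i·t̄_i / ΣP_i = 1.8262 h (block centres at 0.5, 1.5, 2.5, 3.5 h).
Hydrograph peak occurs at t = 4 h, so basin lag t_L = 4 − 1.8262 = 2.17 h.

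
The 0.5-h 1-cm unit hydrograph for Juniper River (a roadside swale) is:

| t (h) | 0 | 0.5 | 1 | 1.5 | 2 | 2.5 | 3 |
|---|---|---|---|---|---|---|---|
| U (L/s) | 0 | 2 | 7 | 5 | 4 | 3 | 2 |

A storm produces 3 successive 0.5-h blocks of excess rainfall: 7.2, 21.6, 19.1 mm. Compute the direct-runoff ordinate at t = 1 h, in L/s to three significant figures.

By discrete convolution, Q_j = Σ (P_i / 10 mm) · U_{j−i}.
At t = 1 h (j=2): Q = (7.2/10)·7 + (21.6/10)·2 + (19.1/10)·0 = 9.36 L/s.

Q ≈ 9.36 L/s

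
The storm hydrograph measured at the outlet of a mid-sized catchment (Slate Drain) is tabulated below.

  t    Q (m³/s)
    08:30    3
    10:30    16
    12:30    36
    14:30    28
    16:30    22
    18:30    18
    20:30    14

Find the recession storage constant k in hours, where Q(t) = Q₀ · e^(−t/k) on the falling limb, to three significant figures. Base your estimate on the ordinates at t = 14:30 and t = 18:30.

k ≈ 9.05 h

On the falling limb, Q drops from 28 to 18 m³/s between t = 14:30 and t = 18:30 (Δt = 4 h).
k = −Δt / ln(Q₂/Q₁) = −4 / ln(18/28) = 9.05 h.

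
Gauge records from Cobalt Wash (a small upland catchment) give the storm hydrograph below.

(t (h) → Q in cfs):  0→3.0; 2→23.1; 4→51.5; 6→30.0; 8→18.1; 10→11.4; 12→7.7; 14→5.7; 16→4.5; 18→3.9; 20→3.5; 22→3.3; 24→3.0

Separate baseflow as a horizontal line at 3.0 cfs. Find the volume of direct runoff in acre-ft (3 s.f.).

Direct-runoff ordinates (Q − Q_b): 0.0, 20.1, 48.5, 27.0, 15.1, 8.4, 4.7, 2.7, 1.5, 0.9, 0.5, 0.3, 0.0 cfs.
ΣQ_DR = 129.7 cfs.
With Δt = 2 h = 7200 s, V = ΣQ_DR · Δt = 129.7 × 7200 = 9.34 × 10^5 ft³ = 21.4 acre-ft.

V ≈ 21.4 acre-ft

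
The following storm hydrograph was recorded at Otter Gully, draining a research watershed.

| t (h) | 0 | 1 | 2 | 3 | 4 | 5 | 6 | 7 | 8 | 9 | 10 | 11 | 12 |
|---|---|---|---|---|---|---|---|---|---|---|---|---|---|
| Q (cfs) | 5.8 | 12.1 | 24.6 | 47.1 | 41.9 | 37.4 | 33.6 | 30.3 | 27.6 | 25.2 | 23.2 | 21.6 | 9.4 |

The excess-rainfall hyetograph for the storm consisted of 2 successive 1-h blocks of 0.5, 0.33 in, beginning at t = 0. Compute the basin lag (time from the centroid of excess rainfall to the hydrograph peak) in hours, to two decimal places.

t_L ≈ 2.10 h

Centroid of excess rainfall: t_c = Σ P_i·t̄_i / ΣP_i = 0.8976 h (block centres at 0.5, 1.5 h).
Hydrograph peak occurs at t = 3 h, so basin lag t_L = 3 − 0.8976 = 2.10 h.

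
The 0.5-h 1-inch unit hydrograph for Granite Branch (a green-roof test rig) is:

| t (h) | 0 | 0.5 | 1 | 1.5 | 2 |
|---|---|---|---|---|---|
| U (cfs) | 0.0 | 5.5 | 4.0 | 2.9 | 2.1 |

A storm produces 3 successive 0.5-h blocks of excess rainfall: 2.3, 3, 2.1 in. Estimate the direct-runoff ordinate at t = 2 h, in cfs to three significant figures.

Q ≈ 21.9 cfs

By discrete convolution, Q_j = Σ (P_i / 1 in) · U_{j−i}.
At t = 2 h (j=4): Q = (2.3/1)·2.1 + (3/1)·2.9 + (2.1/1)·4.0 = 21.9 cfs.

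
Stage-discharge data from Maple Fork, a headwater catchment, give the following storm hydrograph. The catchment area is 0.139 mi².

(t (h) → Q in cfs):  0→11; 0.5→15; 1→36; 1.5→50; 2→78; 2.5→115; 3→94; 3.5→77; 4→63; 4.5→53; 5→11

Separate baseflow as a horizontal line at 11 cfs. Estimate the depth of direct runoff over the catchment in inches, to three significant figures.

d ≈ 2.69 in

Direct runoff: 0.0, 4.0, 25.0, 39.0, 67.0, 104.0, 83.0, 66.0, 52.0, 42.0, 0.0 cfs; ΣQ_DR = 482.0 cfs.
V = ΣQ_DR · Δt = 482.0 × 1800 s = 8.676 × 10^5 ft³.
Over A = 0.139 mi², depth = V / A = 2.69 in.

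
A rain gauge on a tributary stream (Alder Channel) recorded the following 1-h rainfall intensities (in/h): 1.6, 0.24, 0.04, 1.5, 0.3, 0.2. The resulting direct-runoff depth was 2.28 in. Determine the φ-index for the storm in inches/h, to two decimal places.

Only the 2 blocks with intensity above φ contribute runoff: 1.6, 1.5 in/h.
Σ(I−φ)·Δt = d  ⇒  (1.6+1.5 − 2φ)·1 = 2.28
φ = (3.100 − 2.28/1) / 2 = 0.41 in/h.

φ ≈ 0.41 in/h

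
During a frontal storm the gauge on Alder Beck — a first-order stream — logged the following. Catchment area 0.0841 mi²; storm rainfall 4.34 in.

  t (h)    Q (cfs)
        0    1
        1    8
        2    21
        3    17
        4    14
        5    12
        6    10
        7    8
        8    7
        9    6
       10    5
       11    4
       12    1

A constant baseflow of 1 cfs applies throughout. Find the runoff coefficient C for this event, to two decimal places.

C ≈ 0.43

ΣQ_DR = 101.0 cfs; V = ΣQ_DR·Δt = 3.636 × 10^5 ft³.
Runoff depth d = V / A = 1.861 in.
C = d / P = 1.861 / 4.34 = 0.43.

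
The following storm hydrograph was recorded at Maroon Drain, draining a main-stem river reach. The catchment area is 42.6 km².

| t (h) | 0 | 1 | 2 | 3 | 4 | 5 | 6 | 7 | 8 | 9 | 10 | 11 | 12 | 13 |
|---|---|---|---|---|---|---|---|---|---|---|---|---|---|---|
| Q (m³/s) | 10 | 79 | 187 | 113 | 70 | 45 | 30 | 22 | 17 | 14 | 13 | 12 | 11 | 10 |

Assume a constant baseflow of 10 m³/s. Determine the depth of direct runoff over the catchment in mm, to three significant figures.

d ≈ 41.7 mm

Direct runoff: 0.0, 69.0, 177.0, 103.0, 60.0, 35.0, 20.0, 12.0, 7.0, 4.0, 3.0, 2.0, 1.0, 0.0 m³/s; ΣQ_DR = 493.0 m³/s.
V = ΣQ_DR · Δt = 493.0 × 3600 s = 1.775 × 10^6 m³.
Over A = 42.6 km², depth = V / A = 41.7 mm.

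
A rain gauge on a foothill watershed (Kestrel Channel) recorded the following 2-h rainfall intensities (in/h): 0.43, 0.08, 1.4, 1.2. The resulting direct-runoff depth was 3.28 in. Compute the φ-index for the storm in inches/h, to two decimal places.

φ ≈ 0.48 in/h

Only the 2 blocks with intensity above φ contribute runoff: 1.4, 1.2 in/h.
Σ(I−φ)·Δt = d  ⇒  (1.4+1.2 − 2φ)·2 = 3.28
φ = (2.600 − 3.28/2) / 2 = 0.48 in/h.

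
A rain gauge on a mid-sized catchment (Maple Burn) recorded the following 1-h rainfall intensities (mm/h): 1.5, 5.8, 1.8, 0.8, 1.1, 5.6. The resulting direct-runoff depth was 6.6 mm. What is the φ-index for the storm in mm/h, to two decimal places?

φ ≈ 2.40 mm/h

Only the 2 blocks with intensity above φ contribute runoff: 5.8, 5.6 mm/h.
Σ(I−φ)·Δt = d  ⇒  (5.8+5.6 − 2φ)·1 = 6.6
φ = (11.40 − 6.6/1) / 2 = 2.40 mm/h.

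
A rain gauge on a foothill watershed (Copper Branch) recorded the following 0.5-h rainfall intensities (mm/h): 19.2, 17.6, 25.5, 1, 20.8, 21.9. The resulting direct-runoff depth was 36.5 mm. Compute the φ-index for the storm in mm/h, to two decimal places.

φ ≈ 6.40 mm/h

Only the 5 blocks with intensity above φ contribute runoff: 19.2, 17.6, 25.5, 20.8, 21.9 mm/h.
Σ(I−φ)·Δt = d  ⇒  (19.2+17.6+25.5+20.8+21.9 − 5φ)·0.5 = 36.5
φ = (105.0 − 36.5/0.5) / 5 = 6.40 mm/h.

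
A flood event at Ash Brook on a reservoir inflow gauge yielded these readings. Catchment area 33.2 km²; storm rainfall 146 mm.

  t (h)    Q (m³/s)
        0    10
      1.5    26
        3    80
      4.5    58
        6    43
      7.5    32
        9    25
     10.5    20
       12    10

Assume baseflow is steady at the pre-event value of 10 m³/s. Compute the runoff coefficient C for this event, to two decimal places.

C ≈ 0.24

ΣQ_DR = 214.0 m³/s; V = ΣQ_DR·Δt = 1.156 × 10^6 m³.
Runoff depth d = V / A = 34.81 mm.
C = d / P = 34.81 / 146 = 0.24.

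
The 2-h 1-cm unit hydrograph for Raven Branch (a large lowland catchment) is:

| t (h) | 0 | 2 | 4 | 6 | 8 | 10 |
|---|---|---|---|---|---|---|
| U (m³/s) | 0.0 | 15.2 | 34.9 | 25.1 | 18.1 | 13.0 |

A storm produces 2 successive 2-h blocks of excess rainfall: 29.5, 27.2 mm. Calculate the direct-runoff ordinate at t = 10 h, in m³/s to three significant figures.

By discrete convolution, Q_j = Σ (P_i / 10 mm) · U_{j−i}.
At t = 10 h (j=5): Q = (29.5/10)·13.0 + (27.2/10)·18.1 = 87.6 m³/s.

Q ≈ 87.6 m³/s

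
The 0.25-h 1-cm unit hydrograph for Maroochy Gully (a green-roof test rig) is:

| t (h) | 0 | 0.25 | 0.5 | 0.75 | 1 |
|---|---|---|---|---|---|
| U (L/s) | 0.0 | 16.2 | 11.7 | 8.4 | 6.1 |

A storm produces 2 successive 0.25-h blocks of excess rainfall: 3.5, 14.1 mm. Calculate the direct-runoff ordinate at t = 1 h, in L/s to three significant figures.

By discrete convolution, Q_j = Σ (P_i / 10 mm) · U_{j−i}.
At t = 1 h (j=4): Q = (3.5/10)·6.1 + (14.1/10)·8.4 = 14.0 L/s.

Q ≈ 14.0 L/s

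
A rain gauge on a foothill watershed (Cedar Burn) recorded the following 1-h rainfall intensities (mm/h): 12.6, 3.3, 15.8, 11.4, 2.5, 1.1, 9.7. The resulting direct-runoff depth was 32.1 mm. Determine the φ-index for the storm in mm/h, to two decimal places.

φ ≈ 4.35 mm/h

Only the 4 blocks with intensity above φ contribute runoff: 12.6, 15.8, 11.4, 9.7 mm/h.
Σ(I−φ)·Δt = d  ⇒  (12.6+15.8+11.4+9.7 − 4φ)·1 = 32.1
φ = (49.50 − 32.1/1) / 4 = 4.35 mm/h.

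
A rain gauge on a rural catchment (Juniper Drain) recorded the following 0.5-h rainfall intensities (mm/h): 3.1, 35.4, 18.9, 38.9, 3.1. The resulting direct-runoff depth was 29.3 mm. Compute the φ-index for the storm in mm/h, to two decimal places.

φ ≈ 11.53 mm/h

Only the 3 blocks with intensity above φ contribute runoff: 35.4, 18.9, 38.9 mm/h.
Σ(I−φ)·Δt = d  ⇒  (35.4+18.9+38.9 − 3φ)·0.5 = 29.3
φ = (93.20 − 29.3/0.5) / 3 = 11.53 mm/h.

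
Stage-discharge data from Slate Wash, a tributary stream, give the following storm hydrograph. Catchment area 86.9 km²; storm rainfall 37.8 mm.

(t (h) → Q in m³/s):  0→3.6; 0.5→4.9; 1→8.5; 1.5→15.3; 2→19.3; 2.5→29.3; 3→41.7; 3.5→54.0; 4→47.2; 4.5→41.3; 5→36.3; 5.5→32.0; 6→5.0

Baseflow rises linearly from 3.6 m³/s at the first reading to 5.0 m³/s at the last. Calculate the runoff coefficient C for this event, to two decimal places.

ΣQ_DR = 282.5 m³/s; V = ΣQ_DR·Δt = 5.085 × 10^5 m³.
Runoff depth d = V / A = 5.852 mm.
C = d / P = 5.852 / 37.8 = 0.15.

C ≈ 0.15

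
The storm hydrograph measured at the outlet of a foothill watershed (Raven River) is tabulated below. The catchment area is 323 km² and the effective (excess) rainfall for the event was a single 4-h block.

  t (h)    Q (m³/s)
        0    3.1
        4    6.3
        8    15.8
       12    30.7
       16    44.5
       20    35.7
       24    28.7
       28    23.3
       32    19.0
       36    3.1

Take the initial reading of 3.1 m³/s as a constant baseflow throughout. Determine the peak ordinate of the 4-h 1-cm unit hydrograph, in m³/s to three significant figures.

U_p ≈ 51.8 m³/s

Direct runoff: 0.0, 3.2, 12.7, 27.6, 41.4, 32.6, 25.6, 20.2, 15.9, 0.0 m³/s; ΣQ_DR = 179.2 m³/s, peak = 41.4 m³/s.
Runoff depth d = ΣQ_DR·Δt / A = 179.2 × 14400 / (323 km²) = 7.989 mm.
The 1-cm UH is the DRH scaled by (10 mm)/d, so U_p = 41.4 × 10/7.989 = 51.8 m³/s.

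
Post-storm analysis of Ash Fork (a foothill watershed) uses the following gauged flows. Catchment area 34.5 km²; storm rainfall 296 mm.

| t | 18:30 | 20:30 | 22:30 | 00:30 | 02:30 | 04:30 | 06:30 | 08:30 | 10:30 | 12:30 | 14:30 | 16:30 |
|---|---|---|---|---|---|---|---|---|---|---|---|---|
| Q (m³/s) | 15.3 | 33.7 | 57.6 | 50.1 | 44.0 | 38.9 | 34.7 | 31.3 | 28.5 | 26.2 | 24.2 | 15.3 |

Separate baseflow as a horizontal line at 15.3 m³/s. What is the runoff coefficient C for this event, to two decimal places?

ΣQ_DR = 216.2 m³/s; V = ΣQ_DR·Δt = 1.557 × 10^6 m³.
Runoff depth d = V / A = 45.12 mm.
C = d / P = 45.12 / 296 = 0.15.

C ≈ 0.15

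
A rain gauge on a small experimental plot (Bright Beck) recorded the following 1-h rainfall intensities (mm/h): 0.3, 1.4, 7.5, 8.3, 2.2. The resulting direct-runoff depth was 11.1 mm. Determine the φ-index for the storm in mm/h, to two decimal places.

Only the 2 blocks with intensity above φ contribute runoff: 7.5, 8.3 mm/h.
Σ(I−φ)·Δt = d  ⇒  (7.5+8.3 − 2φ)·1 = 11.1
φ = (15.80 − 11.1/1) / 2 = 2.35 mm/h.

φ ≈ 2.35 mm/h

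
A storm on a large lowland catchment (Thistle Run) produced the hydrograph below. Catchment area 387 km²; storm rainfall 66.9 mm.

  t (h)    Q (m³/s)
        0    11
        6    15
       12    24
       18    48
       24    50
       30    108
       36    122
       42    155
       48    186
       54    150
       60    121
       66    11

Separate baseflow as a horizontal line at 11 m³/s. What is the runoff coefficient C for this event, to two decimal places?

C ≈ 0.72

ΣQ_DR = 869.0 m³/s; V = ΣQ_DR·Δt = 1.877 × 10^7 m³.
Runoff depth d = V / A = 48.50 mm.
C = d / P = 48.50 / 66.9 = 0.72.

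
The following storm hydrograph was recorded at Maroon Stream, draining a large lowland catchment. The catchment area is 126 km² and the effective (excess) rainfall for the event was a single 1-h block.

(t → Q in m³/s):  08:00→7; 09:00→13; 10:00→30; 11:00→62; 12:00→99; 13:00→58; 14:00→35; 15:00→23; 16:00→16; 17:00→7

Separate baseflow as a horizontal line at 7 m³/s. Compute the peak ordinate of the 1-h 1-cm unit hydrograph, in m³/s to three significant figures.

Direct runoff: 0.0, 6.0, 23.0, 55.0, 92.0, 51.0, 28.0, 16.0, 9.0, 0.0 m³/s; ΣQ_DR = 280.0 m³/s, peak = 92.0 m³/s.
Runoff depth d = ΣQ_DR·Δt / A = 280.0 × 3600 / (126 km²) = 8.000 mm.
The 1-cm UH is the DRH scaled by (10 mm)/d, so U_p = 92.0 × 10/8.000 = 115 m³/s.

U_p ≈ 115 m³/s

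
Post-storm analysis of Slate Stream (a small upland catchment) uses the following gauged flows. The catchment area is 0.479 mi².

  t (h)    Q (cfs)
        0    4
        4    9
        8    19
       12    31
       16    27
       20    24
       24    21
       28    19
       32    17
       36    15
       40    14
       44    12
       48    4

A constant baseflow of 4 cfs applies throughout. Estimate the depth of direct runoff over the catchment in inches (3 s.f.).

d ≈ 2.12 in

Direct runoff: 0.0, 5.0, 15.0, 27.0, 23.0, 20.0, 17.0, 15.0, 13.0, 11.0, 10.0, 8.0, 0.0 cfs; ΣQ_DR = 164.0 cfs.
V = ΣQ_DR · Δt = 164.0 × 14400 s = 2.362 × 10^6 ft³.
Over A = 0.479 mi², depth = V / A = 2.12 in.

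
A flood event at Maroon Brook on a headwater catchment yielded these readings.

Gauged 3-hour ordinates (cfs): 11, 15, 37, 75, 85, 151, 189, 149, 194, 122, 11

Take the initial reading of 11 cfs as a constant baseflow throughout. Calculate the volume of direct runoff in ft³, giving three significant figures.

V ≈ 9.91 × 10^6 ft³

Direct-runoff ordinates (Q − Q_b): 0.0, 4.0, 26.0, 64.0, 74.0, 140.0, 178.0, 138.0, 183.0, 111.0, 0.0 cfs.
ΣQ_DR = 918.0 cfs.
With Δt = 3 h = 10800 s, V = ΣQ_DR · Δt = 918.0 × 10800 = 9.91 × 10^6 ft³.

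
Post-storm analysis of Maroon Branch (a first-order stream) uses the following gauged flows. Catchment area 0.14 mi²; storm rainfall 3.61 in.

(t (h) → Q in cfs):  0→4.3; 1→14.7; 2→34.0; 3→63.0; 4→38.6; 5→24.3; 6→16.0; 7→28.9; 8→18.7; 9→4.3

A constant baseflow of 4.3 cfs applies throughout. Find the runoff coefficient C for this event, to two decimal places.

ΣQ_DR = 203.8 cfs; V = ΣQ_DR·Δt = 7.337 × 10^5 ft³.
Runoff depth d = V / A = 2.256 in.
C = d / P = 2.256 / 3.61 = 0.62.

C ≈ 0.62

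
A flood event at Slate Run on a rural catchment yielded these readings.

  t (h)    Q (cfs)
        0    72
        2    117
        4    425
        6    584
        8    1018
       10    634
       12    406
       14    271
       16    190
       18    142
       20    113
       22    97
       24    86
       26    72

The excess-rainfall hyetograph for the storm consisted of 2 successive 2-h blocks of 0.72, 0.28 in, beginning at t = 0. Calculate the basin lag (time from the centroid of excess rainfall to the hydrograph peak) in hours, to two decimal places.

t_L ≈ 6.44 h

Centroid of excess rainfall: t_c = Σ P_i·t̄_i / ΣP_i = 1.5600 h (block centres at 1, 3 h).
Hydrograph peak occurs at t = 8 h, so basin lag t_L = 8 − 1.5600 = 6.44 h.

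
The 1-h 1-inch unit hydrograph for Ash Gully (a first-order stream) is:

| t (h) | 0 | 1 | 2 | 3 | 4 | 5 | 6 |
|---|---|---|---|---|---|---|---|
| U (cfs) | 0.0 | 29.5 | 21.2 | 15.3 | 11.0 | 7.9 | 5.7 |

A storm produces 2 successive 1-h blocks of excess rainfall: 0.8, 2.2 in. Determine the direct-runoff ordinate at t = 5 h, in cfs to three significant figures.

By discrete convolution, Q_j = Σ (P_i / 1 in) · U_{j−i}.
At t = 5 h (j=5): Q = (0.8/1)·7.9 + (2.2/1)·11.0 = 30.5 cfs.

Q ≈ 30.5 cfs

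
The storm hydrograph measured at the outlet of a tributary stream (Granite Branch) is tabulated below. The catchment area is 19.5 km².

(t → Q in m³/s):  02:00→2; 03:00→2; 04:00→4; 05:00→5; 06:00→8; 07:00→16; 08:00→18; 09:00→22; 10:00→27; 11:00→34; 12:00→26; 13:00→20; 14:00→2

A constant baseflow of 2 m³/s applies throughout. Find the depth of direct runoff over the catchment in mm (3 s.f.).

Direct runoff: 0.0, 0.0, 2.0, 3.0, 6.0, 14.0, 16.0, 20.0, 25.0, 32.0, 24.0, 18.0, 0.0 m³/s; ΣQ_DR = 160.0 m³/s.
V = ΣQ_DR · Δt = 160.0 × 3600 s = 5.760 × 10^5 m³.
Over A = 19.5 km², depth = V / A = 29.5 mm.

d ≈ 29.5 mm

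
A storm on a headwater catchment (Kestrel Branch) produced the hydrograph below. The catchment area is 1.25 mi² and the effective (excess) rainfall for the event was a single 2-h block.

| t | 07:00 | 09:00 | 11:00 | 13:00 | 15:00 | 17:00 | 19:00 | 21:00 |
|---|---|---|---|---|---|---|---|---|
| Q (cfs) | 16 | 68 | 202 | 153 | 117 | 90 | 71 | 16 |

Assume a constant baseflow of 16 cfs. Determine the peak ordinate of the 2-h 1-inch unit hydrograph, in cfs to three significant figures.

U_p ≈ 124 cfs

Direct runoff: 0.0, 52.0, 186.0, 137.0, 101.0, 74.0, 55.0, 0.0 cfs; ΣQ_DR = 605.0 cfs, peak = 186.0 cfs.
Runoff depth d = ΣQ_DR·Δt / A = 605.0 × 7200 / (1.25 mi²) = 1.500 in.
The 1-inch UH is the DRH scaled by (1 in)/d, so U_p = 186.0 × 1/1.500 = 124 cfs.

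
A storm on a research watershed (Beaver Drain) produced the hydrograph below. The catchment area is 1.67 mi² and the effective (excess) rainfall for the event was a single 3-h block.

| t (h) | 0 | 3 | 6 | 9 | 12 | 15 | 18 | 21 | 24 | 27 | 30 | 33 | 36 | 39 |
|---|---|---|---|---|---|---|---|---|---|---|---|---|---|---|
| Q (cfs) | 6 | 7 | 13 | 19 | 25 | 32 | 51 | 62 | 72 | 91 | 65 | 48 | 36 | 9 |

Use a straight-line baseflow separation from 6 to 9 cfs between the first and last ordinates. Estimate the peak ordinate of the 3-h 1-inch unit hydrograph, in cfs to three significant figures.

Direct runoff: 0.00, 0.77, 6.54, 12.31, 18.08, 24.85, 43.62, 54.38, 64.15, 82.92, 56.69, 39.46, 27.23, 0.00 cfs; ΣQ_DR = 431.0 cfs, peak = 82.92 cfs.
Runoff depth d = ΣQ_DR·Δt / A = 431.0 × 10800 / (1.67 mi²) = 1.200 in.
The 1-inch UH is the DRH scaled by (1 in)/d, so U_p = 82.92 × 1/1.200 = 69.1 cfs.

U_p ≈ 69.1 cfs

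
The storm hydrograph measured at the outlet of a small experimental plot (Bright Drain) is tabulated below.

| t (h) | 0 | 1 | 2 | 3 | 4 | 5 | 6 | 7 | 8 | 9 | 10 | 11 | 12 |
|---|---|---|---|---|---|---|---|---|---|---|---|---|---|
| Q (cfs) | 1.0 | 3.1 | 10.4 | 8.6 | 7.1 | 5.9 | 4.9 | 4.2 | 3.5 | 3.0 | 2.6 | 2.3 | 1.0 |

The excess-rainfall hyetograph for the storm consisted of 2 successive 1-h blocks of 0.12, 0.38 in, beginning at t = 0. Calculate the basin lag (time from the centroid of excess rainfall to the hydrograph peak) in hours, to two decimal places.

Centroid of excess rainfall: t_c = Σ P_i·t̄_i / ΣP_i = 1.2600 h (block centres at 0.5, 1.5 h).
Hydrograph peak occurs at t = 2 h, so basin lag t_L = 2 − 1.2600 = 0.74 h.

t_L ≈ 0.74 h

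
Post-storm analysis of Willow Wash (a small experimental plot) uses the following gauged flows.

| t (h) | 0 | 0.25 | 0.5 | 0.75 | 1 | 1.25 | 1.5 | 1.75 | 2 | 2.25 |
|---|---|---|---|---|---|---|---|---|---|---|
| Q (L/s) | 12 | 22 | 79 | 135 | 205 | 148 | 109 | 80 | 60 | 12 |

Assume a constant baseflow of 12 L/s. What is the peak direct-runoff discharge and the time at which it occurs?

Q_p = 193.0 L/s at t = 1 h

Subtracting baseflow gives direct-runoff ordinates: 0.0, 10.0, 67.0, 123.0, 193.0, 136.0, 97.0, 68.0, 48.0, 0.0 L/s.
The maximum is 193.0 L/s, occurring at the reading for t = 1 h.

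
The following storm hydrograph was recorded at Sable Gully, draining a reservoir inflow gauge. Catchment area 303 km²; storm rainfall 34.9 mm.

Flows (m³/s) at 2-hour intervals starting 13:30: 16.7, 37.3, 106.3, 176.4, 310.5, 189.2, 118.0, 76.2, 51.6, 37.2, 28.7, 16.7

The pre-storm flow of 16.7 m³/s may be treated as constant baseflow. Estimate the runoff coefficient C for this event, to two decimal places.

C ≈ 0.66

ΣQ_DR = 964.4 m³/s; V = ΣQ_DR·Δt = 6.944 × 10^6 m³.
Runoff depth d = V / A = 22.92 mm.
C = d / P = 22.92 / 34.9 = 0.66.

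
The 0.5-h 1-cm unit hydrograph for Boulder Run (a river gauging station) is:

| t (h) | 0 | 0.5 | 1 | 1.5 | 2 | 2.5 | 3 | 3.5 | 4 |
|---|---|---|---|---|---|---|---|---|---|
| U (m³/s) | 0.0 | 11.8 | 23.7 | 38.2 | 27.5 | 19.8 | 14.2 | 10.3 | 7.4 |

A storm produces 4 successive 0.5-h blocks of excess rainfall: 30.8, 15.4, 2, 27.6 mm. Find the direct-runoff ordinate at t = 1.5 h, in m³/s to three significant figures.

Q ≈ 157 m³/s

By discrete convolution, Q_j = Σ (P_i / 10 mm) · U_{j−i}.
At t = 1.5 h (j=3): Q = (30.8/10)·38.2 + (15.4/10)·23.7 + (2/10)·11.8 + (27.6/10)·0.0 = 157 m³/s.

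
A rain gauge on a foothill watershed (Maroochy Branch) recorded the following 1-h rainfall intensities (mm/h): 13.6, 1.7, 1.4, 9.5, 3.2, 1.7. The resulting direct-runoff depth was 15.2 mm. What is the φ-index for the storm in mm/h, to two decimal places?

φ ≈ 3.95 mm/h

Only the 2 blocks with intensity above φ contribute runoff: 13.6, 9.5 mm/h.
Σ(I−φ)·Δt = d  ⇒  (13.6+9.5 − 2φ)·1 = 15.2
φ = (23.10 − 15.2/1) / 2 = 3.95 mm/h.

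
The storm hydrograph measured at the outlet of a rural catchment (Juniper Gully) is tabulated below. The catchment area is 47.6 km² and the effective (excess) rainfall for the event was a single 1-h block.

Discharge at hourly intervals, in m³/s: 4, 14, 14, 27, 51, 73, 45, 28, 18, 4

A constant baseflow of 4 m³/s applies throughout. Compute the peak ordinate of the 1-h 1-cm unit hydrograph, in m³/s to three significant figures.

Direct runoff: 0.0, 10.0, 10.0, 23.0, 47.0, 69.0, 41.0, 24.0, 14.0, 0.0 m³/s; ΣQ_DR = 238.0 m³/s, peak = 69.0 m³/s.
Runoff depth d = ΣQ_DR·Δt / A = 238.0 × 3600 / (47.6 km²) = 18.00 mm.
The 1-cm UH is the DRH scaled by (10 mm)/d, so U_p = 69.0 × 10/18.00 = 38.3 m³/s.

U_p ≈ 38.3 m³/s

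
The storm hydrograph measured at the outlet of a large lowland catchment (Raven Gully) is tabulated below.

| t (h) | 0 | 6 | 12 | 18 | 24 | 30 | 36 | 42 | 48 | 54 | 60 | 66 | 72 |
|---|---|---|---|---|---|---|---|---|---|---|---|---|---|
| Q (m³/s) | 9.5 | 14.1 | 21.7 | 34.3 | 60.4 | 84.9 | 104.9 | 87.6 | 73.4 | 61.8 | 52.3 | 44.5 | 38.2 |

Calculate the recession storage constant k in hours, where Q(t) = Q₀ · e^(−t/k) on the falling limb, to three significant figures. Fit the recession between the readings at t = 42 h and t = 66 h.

On the falling limb, Q drops from 87.6 to 44.5 m³/s between t = 42 h and t = 66 h (Δt = 24 h).
k = −Δt / ln(Q₂/Q₁) = −24 / ln(44.5/87.6) = 35.4 h.

k ≈ 35.4 h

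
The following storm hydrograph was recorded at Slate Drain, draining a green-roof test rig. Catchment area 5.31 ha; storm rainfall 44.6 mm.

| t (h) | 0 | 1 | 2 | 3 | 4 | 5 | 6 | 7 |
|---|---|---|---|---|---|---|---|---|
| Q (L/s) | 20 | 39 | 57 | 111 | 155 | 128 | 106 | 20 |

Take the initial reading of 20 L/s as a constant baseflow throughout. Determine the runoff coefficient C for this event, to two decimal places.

C ≈ 0.72

ΣQ_DR = 476.0 L/s; V = ΣQ_DR·Δt = 1.714 × 10^6 L.
Runoff depth d = V / A = 32.27 mm.
C = d / P = 32.27 / 44.6 = 0.72.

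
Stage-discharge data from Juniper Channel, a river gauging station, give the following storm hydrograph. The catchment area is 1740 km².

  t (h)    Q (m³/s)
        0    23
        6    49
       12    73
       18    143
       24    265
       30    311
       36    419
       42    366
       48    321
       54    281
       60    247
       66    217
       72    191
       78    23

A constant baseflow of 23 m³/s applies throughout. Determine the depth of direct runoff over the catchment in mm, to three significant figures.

d ≈ 32.4 mm

Direct runoff: 0.0, 26.0, 50.0, 120.0, 242.0, 288.0, 396.0, 343.0, 298.0, 258.0, 224.0, 194.0, 168.0, 0.0 m³/s; ΣQ_DR = 2607 m³/s.
V = ΣQ_DR · Δt = 2607 × 21600 s = 5.631 × 10^7 m³.
Over A = 1740 km², depth = V / A = 32.4 mm.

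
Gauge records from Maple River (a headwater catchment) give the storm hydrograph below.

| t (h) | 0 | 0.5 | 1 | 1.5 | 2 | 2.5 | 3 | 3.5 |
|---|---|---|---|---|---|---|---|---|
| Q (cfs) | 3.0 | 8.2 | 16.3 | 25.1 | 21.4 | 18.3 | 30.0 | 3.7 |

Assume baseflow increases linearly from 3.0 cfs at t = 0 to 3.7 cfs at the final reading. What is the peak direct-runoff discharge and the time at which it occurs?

Q_p = 26.40 cfs at t = 3 h

Subtracting baseflow gives direct-runoff ordinates: 0.00, 5.10, 13.10, 21.80, 18.00, 14.80, 26.40, 0.00 cfs.
The maximum is 26.40 cfs, occurring at the reading for t = 3 h.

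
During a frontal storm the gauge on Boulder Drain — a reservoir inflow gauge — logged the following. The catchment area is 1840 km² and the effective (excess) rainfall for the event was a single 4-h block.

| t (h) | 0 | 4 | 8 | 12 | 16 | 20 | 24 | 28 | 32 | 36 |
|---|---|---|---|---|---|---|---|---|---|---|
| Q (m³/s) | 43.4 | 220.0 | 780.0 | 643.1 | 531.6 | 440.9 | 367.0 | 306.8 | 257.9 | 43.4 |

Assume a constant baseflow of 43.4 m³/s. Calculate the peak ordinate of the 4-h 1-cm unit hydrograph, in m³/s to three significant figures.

U_p ≈ 294 m³/s

Direct runoff: 0.0, 176.6, 736.6, 599.7, 488.2, 397.5, 323.6, 263.4, 214.5, 0.0 m³/s; ΣQ_DR = 3200 m³/s, peak = 736.6 m³/s.
Runoff depth d = ΣQ_DR·Δt / A = 3200 × 14400 / (1840 km²) = 25.04 mm.
The 1-cm UH is the DRH scaled by (10 mm)/d, so U_p = 736.6 × 10/25.04 = 294 m³/s.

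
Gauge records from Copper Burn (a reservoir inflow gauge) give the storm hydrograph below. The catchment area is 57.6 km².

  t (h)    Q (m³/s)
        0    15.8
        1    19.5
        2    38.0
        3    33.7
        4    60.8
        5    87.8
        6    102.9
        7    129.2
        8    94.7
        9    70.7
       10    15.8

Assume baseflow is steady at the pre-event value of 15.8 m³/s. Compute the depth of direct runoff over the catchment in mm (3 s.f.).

d ≈ 30.9 mm

Direct runoff: 0.0, 3.7, 22.2, 17.9, 45.0, 72.0, 87.1, 113.4, 78.9, 54.9, 0.0 m³/s; ΣQ_DR = 495.1 m³/s.
V = ΣQ_DR · Δt = 495.1 × 3600 s = 1.782 × 10^6 m³.
Over A = 57.6 km², depth = V / A = 30.9 mm.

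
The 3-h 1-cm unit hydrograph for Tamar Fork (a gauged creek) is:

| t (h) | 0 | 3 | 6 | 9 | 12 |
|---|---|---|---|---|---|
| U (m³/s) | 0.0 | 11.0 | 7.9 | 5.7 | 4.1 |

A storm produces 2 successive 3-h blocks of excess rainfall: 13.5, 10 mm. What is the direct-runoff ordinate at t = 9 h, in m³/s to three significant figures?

Q ≈ 15.6 m³/s

By discrete convolution, Q_j = Σ (P_i / 10 mm) · U_{j−i}.
At t = 9 h (j=3): Q = (13.5/10)·5.7 + (10/10)·7.9 = 15.6 m³/s.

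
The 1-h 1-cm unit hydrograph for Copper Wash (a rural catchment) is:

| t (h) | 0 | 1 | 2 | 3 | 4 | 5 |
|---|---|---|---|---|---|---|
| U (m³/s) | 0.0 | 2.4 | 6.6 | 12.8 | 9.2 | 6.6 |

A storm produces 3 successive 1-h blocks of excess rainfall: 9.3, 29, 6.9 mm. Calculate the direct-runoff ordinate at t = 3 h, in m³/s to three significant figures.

By discrete convolution, Q_j = Σ (P_i / 10 mm) · U_{j−i}.
At t = 3 h (j=3): Q = (9.3/10)·12.8 + (29/10)·6.6 + (6.9/10)·2.4 = 32.7 m³/s.

Q ≈ 32.7 m³/s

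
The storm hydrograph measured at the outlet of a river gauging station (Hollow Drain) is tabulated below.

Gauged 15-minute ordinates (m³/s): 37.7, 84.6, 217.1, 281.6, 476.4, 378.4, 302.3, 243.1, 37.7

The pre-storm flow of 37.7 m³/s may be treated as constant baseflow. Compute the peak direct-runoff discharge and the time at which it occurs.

Q_p = 438.7 m³/s at t = 1 h

Subtracting baseflow gives direct-runoff ordinates: 0.0, 46.9, 179.4, 243.9, 438.7, 340.7, 264.6, 205.4, 0.0 m³/s.
The maximum is 438.7 m³/s, occurring at the reading for t = 1 h.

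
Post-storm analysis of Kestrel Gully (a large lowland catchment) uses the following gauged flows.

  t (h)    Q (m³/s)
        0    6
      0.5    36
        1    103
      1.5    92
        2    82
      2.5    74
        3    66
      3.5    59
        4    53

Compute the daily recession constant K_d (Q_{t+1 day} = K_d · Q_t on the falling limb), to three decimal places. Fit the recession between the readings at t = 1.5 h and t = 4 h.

Between t = 1.5 h and t = 4 h the flow falls from 92 to 53 m³/s over 5×0.5 h = 2.5 h.
Per-interval ratio K = (53/92)^(1/5) = 0.8956; K_d = K^(24/0.5) = 0.005.

K_d ≈ 0.005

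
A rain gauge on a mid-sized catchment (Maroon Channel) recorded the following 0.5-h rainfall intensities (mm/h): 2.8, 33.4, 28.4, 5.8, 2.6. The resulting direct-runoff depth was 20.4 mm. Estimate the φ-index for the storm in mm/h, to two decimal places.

Only the 2 blocks with intensity above φ contribute runoff: 33.4, 28.4 mm/h.
Σ(I−φ)·Δt = d  ⇒  (33.4+28.4 − 2φ)·0.5 = 20.4
φ = (61.80 − 20.4/0.5) / 2 = 10.50 mm/h.

φ ≈ 10.50 mm/h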